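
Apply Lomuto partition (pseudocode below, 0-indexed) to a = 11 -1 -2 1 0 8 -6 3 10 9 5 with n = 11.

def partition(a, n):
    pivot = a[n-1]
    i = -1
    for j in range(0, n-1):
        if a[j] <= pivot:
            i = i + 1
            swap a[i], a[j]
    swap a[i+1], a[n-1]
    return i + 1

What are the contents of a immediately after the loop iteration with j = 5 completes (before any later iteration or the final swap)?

-1 -2 1 0 11 8 -6 3 10 9 5

pivot = a[10] = 5; i = -1
j=0: a[0]=11 > 5 → no swap
j=1: a[1]=-1 ≤ 5 → i=0, swap a[0],a[1] → -1 11 -2 1 0 8 -6 3 10 9 5
j=2: a[2]=-2 ≤ 5 → i=1, swap a[1],a[2] → -1 -2 11 1 0 8 -6 3 10 9 5
j=3: a[3]=1 ≤ 5 → i=2, swap a[2],a[3] → -1 -2 1 11 0 8 -6 3 10 9 5
j=4: a[4]=0 ≤ 5 → i=3, swap a[3],a[4] → -1 -2 1 0 11 8 -6 3 10 9 5
j=5: a[5]=8 > 5 → no swap
(after j=5) a = -1 -2 1 0 11 8 -6 3 10 9 5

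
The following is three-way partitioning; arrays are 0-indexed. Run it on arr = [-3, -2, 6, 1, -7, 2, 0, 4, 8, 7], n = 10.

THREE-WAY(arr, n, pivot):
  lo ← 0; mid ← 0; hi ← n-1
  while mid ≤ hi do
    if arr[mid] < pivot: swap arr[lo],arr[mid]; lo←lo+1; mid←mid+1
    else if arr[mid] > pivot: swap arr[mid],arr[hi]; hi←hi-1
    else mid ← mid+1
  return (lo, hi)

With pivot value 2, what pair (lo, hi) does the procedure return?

lo=0 mid=0 hi=9
-3<2: swap(0,0), lo=1 mid=1 ⇒ [-3, -2, 6, 1, -7, 2, 0, 4, 8, 7]
-2<2: swap(1,1), lo=2 mid=2 ⇒ [-3, -2, 6, 1, -7, 2, 0, 4, 8, 7]
6>2: swap(2,9), hi=8 ⇒ [-3, -2, 7, 1, -7, 2, 0, 4, 8, 6]
7>2: swap(2,8), hi=7 ⇒ [-3, -2, 8, 1, -7, 2, 0, 4, 7, 6]
8>2: swap(2,7), hi=6 ⇒ [-3, -2, 4, 1, -7, 2, 0, 8, 7, 6]
4>2: swap(2,6), hi=5 ⇒ [-3, -2, 0, 1, -7, 2, 4, 8, 7, 6]
0<2: swap(2,2), lo=3 mid=3 ⇒ [-3, -2, 0, 1, -7, 2, 4, 8, 7, 6]
1<2: swap(3,3), lo=4 mid=4 ⇒ [-3, -2, 0, 1, -7, 2, 4, 8, 7, 6]
-7<2: swap(4,4), lo=5 mid=5 ⇒ [-3, -2, 0, 1, -7, 2, 4, 8, 7, 6]
2=2: mid=6
done. lo=5 hi=5; arr=[-3, -2, 0, 1, -7, 2, 4, 8, 7, 6]

(5, 5)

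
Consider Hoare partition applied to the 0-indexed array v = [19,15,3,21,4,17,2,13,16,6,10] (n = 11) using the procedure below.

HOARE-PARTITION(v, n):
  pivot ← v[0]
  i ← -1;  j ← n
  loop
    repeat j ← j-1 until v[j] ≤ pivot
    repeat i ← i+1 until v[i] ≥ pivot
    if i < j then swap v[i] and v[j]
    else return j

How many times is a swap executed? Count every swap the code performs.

2

pivot = v[0] = 19; i = -1, j = 11
j→10 (v[10]=10≤19), i→0 (v[0]=19≥19); i<j, swap → [10,15,3,21,4,17,2,13,16,6,19]
j→9 (v[9]=6≤19), i→3 (v[3]=21≥19); i<j, swap → [10,15,3,6,4,17,2,13,16,21,19]
j→8, i→9; i≥j, return j=8. v = [10,15,3,6,4,17,2,13,16,21,19]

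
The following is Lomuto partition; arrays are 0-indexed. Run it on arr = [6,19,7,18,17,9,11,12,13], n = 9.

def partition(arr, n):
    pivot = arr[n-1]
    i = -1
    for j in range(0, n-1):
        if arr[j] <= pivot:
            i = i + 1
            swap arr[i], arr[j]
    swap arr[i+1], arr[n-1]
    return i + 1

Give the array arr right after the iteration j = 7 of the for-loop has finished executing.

[6,7,9,11,12,19,18,17,13]

pivot=13, i=-1
j=0: 6≤13, i=0, swap(0,0) ⇒ [6,19,7,18,17,9,11,12,13]
j=1: 19>13, skip
j=2: 7≤13, i=1, swap(1,2) ⇒ [6,7,19,18,17,9,11,12,13]
j=3: 18>13, skip
j=4: 17>13, skip
j=5: 9≤13, i=2, swap(2,5) ⇒ [6,7,9,18,17,19,11,12,13]
j=6: 11≤13, i=3, swap(3,6) ⇒ [6,7,9,11,17,19,18,12,13]
j=7: 12≤13, i=4, swap(4,7) ⇒ [6,7,9,11,12,19,18,17,13]
(after j=7) arr = [6,7,9,11,12,19,18,17,13]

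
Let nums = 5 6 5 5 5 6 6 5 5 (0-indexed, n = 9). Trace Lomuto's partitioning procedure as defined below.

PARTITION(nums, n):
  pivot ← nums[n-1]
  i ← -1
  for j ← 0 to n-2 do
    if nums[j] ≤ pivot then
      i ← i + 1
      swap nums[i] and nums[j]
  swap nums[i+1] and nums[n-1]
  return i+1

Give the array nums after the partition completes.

5 5 5 5 5 5 6 6 6

pivot = nums[8] = 5; i = -1
j=0: nums[0]=5 ≤ 5 → i=0, swap nums[0],nums[0] (no change) → 5 6 5 5 5 6 6 5 5
j=1: nums[1]=6 > 5 → no swap
j=2: nums[2]=5 ≤ 5 → i=1, swap nums[1],nums[2] → 5 5 6 5 5 6 6 5 5
j=3: nums[3]=5 ≤ 5 → i=2, swap nums[2],nums[3] → 5 5 5 6 5 6 6 5 5
j=4: nums[4]=5 ≤ 5 → i=3, swap nums[3],nums[4] → 5 5 5 5 6 6 6 5 5
j=5: nums[5]=6 > 5 → no swap
j=6: nums[6]=6 > 5 → no swap
j=7: nums[7]=5 ≤ 5 → i=4, swap nums[4],nums[7] → 5 5 5 5 5 6 6 6 5
final swap nums[5],nums[8] → 5 5 5 5 5 5 6 6 6; return 5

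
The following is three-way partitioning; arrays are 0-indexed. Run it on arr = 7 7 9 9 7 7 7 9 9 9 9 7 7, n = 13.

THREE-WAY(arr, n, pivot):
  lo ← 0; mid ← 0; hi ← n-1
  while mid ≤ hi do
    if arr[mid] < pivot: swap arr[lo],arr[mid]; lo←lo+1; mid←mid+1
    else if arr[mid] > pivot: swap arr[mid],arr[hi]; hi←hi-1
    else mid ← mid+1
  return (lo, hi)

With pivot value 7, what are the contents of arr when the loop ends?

7 7 7 7 7 7 7 9 9 9 9 9 9

pivot = 7; lo=0, mid=0, hi=12
arr[mid]=7=7: mid=1
arr[mid]=7=7: mid=2
arr[mid]=9>7: swap arr[2],arr[12]; hi=11 → 7 7 7 9 7 7 7 9 9 9 9 7 9
arr[mid]=7=7: mid=3
arr[mid]=9>7: swap arr[3],arr[11]; hi=10 → 7 7 7 7 7 7 7 9 9 9 9 9 9
arr[mid]=7=7: mid=4
arr[mid]=7=7: mid=5
arr[mid]=7=7: mid=6
arr[mid]=7=7: mid=7
arr[mid]=9>7: swap arr[7],arr[10]; hi=9 → 7 7 7 7 7 7 7 9 9 9 9 9 9
arr[mid]=9>7: swap arr[7],arr[9]; hi=8 → 7 7 7 7 7 7 7 9 9 9 9 9 9
arr[mid]=9>7: swap arr[7],arr[8]; hi=7 → 7 7 7 7 7 7 7 9 9 9 9 9 9
arr[mid]=9>7: swap arr[7],arr[7]; hi=6 → 7 7 7 7 7 7 7 9 9 9 9 9 9
end: lo=0, hi=6; arr = 7 7 7 7 7 7 7 9 9 9 9 9 9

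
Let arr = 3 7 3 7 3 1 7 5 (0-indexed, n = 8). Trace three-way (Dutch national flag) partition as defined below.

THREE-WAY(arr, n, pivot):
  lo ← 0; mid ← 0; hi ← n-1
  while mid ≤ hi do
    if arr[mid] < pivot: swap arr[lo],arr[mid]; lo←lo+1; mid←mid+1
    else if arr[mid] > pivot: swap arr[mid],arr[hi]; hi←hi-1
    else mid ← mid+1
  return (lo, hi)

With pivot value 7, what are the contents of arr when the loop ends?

pivot = 7; lo=0, mid=0, hi=7
arr[mid]=3<7: swap arr[0],arr[0]; lo=1,mid=1 → 3 7 3 7 3 1 7 5
arr[mid]=7=7: mid=2
arr[mid]=3<7: swap arr[1],arr[2]; lo=2,mid=3 → 3 3 7 7 3 1 7 5
arr[mid]=7=7: mid=4
arr[mid]=3<7: swap arr[2],arr[4]; lo=3,mid=5 → 3 3 3 7 7 1 7 5
arr[mid]=1<7: swap arr[3],arr[5]; lo=4,mid=6 → 3 3 3 1 7 7 7 5
arr[mid]=7=7: mid=7
arr[mid]=5<7: swap arr[4],arr[7]; lo=5,mid=8 → 3 3 3 1 5 7 7 7
end: lo=5, hi=7; arr = 3 3 3 1 5 7 7 7

3 3 3 1 5 7 7 7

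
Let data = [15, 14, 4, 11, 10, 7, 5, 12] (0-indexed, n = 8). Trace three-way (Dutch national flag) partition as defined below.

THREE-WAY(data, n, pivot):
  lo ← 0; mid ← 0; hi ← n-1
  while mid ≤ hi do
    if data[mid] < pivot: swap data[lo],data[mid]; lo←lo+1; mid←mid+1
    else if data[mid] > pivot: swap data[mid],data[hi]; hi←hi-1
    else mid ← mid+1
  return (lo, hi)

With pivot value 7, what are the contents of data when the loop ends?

[5, 4, 7, 10, 11, 14, 12, 15]

pivot = 7; lo=0, mid=0, hi=7
data[mid]=15>7: swap data[0],data[7]; hi=6 → [12, 14, 4, 11, 10, 7, 5, 15]
data[mid]=12>7: swap data[0],data[6]; hi=5 → [5, 14, 4, 11, 10, 7, 12, 15]
data[mid]=5<7: swap data[0],data[0]; lo=1,mid=1 → [5, 14, 4, 11, 10, 7, 12, 15]
data[mid]=14>7: swap data[1],data[5]; hi=4 → [5, 7, 4, 11, 10, 14, 12, 15]
data[mid]=7=7: mid=2
data[mid]=4<7: swap data[1],data[2]; lo=2,mid=3 → [5, 4, 7, 11, 10, 14, 12, 15]
data[mid]=11>7: swap data[3],data[4]; hi=3 → [5, 4, 7, 10, 11, 14, 12, 15]
data[mid]=10>7: swap data[3],data[3]; hi=2 → [5, 4, 7, 10, 11, 14, 12, 15]
end: lo=2, hi=2; data = [5, 4, 7, 10, 11, 14, 12, 15]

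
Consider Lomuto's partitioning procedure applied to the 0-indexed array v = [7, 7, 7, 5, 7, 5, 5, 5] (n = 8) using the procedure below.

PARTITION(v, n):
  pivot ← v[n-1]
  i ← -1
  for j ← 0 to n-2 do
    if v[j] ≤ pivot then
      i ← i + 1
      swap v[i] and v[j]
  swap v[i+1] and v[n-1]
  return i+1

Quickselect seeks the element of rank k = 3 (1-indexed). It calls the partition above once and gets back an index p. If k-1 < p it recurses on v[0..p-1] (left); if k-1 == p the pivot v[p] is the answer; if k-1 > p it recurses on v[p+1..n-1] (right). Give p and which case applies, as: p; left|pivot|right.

3; left

pivot=5, i=-1
j=0: 7>5, skip
j=1: 7>5, skip
j=2: 7>5, skip
j=3: 5≤5, i=0, swap(0,3) ⇒ [5, 7, 7, 7, 7, 5, 5, 5]
j=4: 7>5, skip
j=5: 5≤5, i=1, swap(1,5) ⇒ [5, 5, 7, 7, 7, 7, 5, 5]
j=6: 5≤5, i=2, swap(2,6) ⇒ [5, 5, 5, 7, 7, 7, 7, 5]
swap(3,7) ⇒ [5, 5, 5, 5, 7, 7, 7, 7]; return 3
p = 3; k-1 = 2 < 3 ⇒ left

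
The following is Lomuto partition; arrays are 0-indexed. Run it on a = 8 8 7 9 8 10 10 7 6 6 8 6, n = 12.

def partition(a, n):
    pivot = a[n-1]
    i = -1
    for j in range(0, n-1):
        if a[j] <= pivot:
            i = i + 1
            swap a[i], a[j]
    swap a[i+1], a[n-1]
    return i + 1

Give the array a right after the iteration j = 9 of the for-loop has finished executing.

6 6 7 9 8 10 10 7 8 8 8 6

pivot = a[11] = 6; i = -1
j=0: a[0]=8 > 6 → no swap
j=1: a[1]=8 > 6 → no swap
j=2: a[2]=7 > 6 → no swap
j=3: a[3]=9 > 6 → no swap
j=4: a[4]=8 > 6 → no swap
j=5: a[5]=10 > 6 → no swap
j=6: a[6]=10 > 6 → no swap
j=7: a[7]=7 > 6 → no swap
j=8: a[8]=6 ≤ 6 → i=0, swap a[0],a[8] → 6 8 7 9 8 10 10 7 8 6 8 6
j=9: a[9]=6 ≤ 6 → i=1, swap a[1],a[9] → 6 6 7 9 8 10 10 7 8 8 8 6
(after j=9) a = 6 6 7 9 8 10 10 7 8 8 8 6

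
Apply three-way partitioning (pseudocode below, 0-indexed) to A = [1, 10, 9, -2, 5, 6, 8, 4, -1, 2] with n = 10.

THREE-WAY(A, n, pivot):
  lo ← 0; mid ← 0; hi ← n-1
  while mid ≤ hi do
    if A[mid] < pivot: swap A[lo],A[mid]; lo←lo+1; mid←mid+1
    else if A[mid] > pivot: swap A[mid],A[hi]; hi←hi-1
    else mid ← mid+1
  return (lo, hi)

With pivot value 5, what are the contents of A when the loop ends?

[1, 2, -1, -2, 4, 5, 8, 6, 9, 10]

lo=0 mid=0 hi=9
1<5: swap(0,0), lo=1 mid=1 ⇒ [1, 10, 9, -2, 5, 6, 8, 4, -1, 2]
10>5: swap(1,9), hi=8 ⇒ [1, 2, 9, -2, 5, 6, 8, 4, -1, 10]
2<5: swap(1,1), lo=2 mid=2 ⇒ [1, 2, 9, -2, 5, 6, 8, 4, -1, 10]
9>5: swap(2,8), hi=7 ⇒ [1, 2, -1, -2, 5, 6, 8, 4, 9, 10]
-1<5: swap(2,2), lo=3 mid=3 ⇒ [1, 2, -1, -2, 5, 6, 8, 4, 9, 10]
-2<5: swap(3,3), lo=4 mid=4 ⇒ [1, 2, -1, -2, 5, 6, 8, 4, 9, 10]
5=5: mid=5
6>5: swap(5,7), hi=6 ⇒ [1, 2, -1, -2, 5, 4, 8, 6, 9, 10]
4<5: swap(4,5), lo=5 mid=6 ⇒ [1, 2, -1, -2, 4, 5, 8, 6, 9, 10]
8>5: swap(6,6), hi=5 ⇒ [1, 2, -1, -2, 4, 5, 8, 6, 9, 10]
done. lo=5 hi=5; A=[1, 2, -1, -2, 4, 5, 8, 6, 9, 10]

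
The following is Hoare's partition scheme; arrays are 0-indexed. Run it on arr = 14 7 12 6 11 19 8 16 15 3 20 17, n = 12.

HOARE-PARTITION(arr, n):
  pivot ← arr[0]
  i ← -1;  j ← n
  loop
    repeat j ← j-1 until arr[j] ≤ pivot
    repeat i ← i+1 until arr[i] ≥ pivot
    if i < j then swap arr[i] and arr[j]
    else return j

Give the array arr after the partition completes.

pivot=14
j stops at 9 (3), i stops at 0 (14); swap ⇒ 3 7 12 6 11 19 8 16 15 14 20 17
j stops at 6 (8), i stops at 5 (19); swap ⇒ 3 7 12 6 11 8 19 16 15 14 20 17
j stops at 5, i stops at 6; i≥j ⇒ return 5. arr=3 7 12 6 11 8 19 16 15 14 20 17

3 7 12 6 11 8 19 16 15 14 20 17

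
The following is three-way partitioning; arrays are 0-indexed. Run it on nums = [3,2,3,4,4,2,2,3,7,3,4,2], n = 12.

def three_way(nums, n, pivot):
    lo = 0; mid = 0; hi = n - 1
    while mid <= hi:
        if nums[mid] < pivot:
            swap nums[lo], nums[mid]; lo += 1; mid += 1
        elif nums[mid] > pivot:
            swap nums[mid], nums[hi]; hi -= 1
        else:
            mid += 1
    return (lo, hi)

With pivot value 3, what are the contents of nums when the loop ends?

lo=0 mid=0 hi=11
3=3: mid=1
2<3: swap(0,1), lo=1 mid=2 ⇒ [2,3,3,4,4,2,2,3,7,3,4,2]
3=3: mid=3
4>3: swap(3,11), hi=10 ⇒ [2,3,3,2,4,2,2,3,7,3,4,4]
2<3: swap(1,3), lo=2 mid=4 ⇒ [2,2,3,3,4,2,2,3,7,3,4,4]
4>3: swap(4,10), hi=9 ⇒ [2,2,3,3,4,2,2,3,7,3,4,4]
4>3: swap(4,9), hi=8 ⇒ [2,2,3,3,3,2,2,3,7,4,4,4]
3=3: mid=5
2<3: swap(2,5), lo=3 mid=6 ⇒ [2,2,2,3,3,3,2,3,7,4,4,4]
2<3: swap(3,6), lo=4 mid=7 ⇒ [2,2,2,2,3,3,3,3,7,4,4,4]
3=3: mid=8
7>3: swap(8,8), hi=7 ⇒ [2,2,2,2,3,3,3,3,7,4,4,4]
done. lo=4 hi=7; nums=[2,2,2,2,3,3,3,3,7,4,4,4]

[2,2,2,2,3,3,3,3,7,4,4,4]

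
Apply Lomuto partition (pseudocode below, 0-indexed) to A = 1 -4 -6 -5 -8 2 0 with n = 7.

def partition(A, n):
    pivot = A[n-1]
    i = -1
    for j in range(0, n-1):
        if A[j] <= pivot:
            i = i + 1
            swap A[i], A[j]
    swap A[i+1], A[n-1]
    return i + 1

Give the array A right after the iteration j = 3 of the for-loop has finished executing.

pivot=0, i=-1
j=0: 1>0, skip
j=1: -4≤0, i=0, swap(0,1) ⇒ -4 1 -6 -5 -8 2 0
j=2: -6≤0, i=1, swap(1,2) ⇒ -4 -6 1 -5 -8 2 0
j=3: -5≤0, i=2, swap(2,3) ⇒ -4 -6 -5 1 -8 2 0
(after j=3) A = -4 -6 -5 1 -8 2 0

-4 -6 -5 1 -8 2 0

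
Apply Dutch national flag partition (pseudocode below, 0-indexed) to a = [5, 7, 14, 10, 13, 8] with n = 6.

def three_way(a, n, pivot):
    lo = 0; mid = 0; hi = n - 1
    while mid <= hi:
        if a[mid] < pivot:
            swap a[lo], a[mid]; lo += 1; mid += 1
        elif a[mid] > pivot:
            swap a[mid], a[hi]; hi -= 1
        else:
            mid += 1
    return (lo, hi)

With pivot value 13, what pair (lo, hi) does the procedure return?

(4, 4)

pivot = 13; lo=0, mid=0, hi=5
a[mid]=5<13: swap a[0],a[0]; lo=1,mid=1 → [5, 7, 14, 10, 13, 8]
a[mid]=7<13: swap a[1],a[1]; lo=2,mid=2 → [5, 7, 14, 10, 13, 8]
a[mid]=14>13: swap a[2],a[5]; hi=4 → [5, 7, 8, 10, 13, 14]
a[mid]=8<13: swap a[2],a[2]; lo=3,mid=3 → [5, 7, 8, 10, 13, 14]
a[mid]=10<13: swap a[3],a[3]; lo=4,mid=4 → [5, 7, 8, 10, 13, 14]
a[mid]=13=13: mid=5
end: lo=4, hi=4; a = [5, 7, 8, 10, 13, 14]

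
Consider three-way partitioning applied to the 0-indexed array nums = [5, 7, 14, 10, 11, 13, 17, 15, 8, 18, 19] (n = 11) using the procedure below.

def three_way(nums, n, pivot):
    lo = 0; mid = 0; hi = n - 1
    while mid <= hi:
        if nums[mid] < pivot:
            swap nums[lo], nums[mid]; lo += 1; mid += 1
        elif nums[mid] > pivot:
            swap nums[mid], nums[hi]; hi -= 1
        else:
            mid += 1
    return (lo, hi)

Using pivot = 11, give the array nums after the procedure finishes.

[5, 7, 8, 10, 11, 17, 15, 13, 18, 19, 14]

pivot = 11; lo=0, mid=0, hi=10
nums[mid]=5<11: swap nums[0],nums[0]; lo=1,mid=1 → [5, 7, 14, 10, 11, 13, 17, 15, 8, 18, 19]
nums[mid]=7<11: swap nums[1],nums[1]; lo=2,mid=2 → [5, 7, 14, 10, 11, 13, 17, 15, 8, 18, 19]
nums[mid]=14>11: swap nums[2],nums[10]; hi=9 → [5, 7, 19, 10, 11, 13, 17, 15, 8, 18, 14]
nums[mid]=19>11: swap nums[2],nums[9]; hi=8 → [5, 7, 18, 10, 11, 13, 17, 15, 8, 19, 14]
nums[mid]=18>11: swap nums[2],nums[8]; hi=7 → [5, 7, 8, 10, 11, 13, 17, 15, 18, 19, 14]
nums[mid]=8<11: swap nums[2],nums[2]; lo=3,mid=3 → [5, 7, 8, 10, 11, 13, 17, 15, 18, 19, 14]
nums[mid]=10<11: swap nums[3],nums[3]; lo=4,mid=4 → [5, 7, 8, 10, 11, 13, 17, 15, 18, 19, 14]
nums[mid]=11=11: mid=5
nums[mid]=13>11: swap nums[5],nums[7]; hi=6 → [5, 7, 8, 10, 11, 15, 17, 13, 18, 19, 14]
nums[mid]=15>11: swap nums[5],nums[6]; hi=5 → [5, 7, 8, 10, 11, 17, 15, 13, 18, 19, 14]
nums[mid]=17>11: swap nums[5],nums[5]; hi=4 → [5, 7, 8, 10, 11, 17, 15, 13, 18, 19, 14]
end: lo=4, hi=4; nums = [5, 7, 8, 10, 11, 17, 15, 13, 18, 19, 14]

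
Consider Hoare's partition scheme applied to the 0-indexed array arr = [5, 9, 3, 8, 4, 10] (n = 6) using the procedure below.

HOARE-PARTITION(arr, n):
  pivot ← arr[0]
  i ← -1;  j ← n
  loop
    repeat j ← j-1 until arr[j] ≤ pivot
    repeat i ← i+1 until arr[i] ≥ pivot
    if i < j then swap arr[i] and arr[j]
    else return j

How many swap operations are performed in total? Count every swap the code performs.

2

pivot = arr[0] = 5; i = -1, j = 6
j→4 (arr[4]=4≤5), i→0 (arr[0]=5≥5); i<j, swap → [4, 9, 3, 8, 5, 10]
j→2 (arr[2]=3≤5), i→1 (arr[1]=9≥5); i<j, swap → [4, 3, 9, 8, 5, 10]
j→1, i→2; i≥j, return j=1. arr = [4, 3, 9, 8, 5, 10]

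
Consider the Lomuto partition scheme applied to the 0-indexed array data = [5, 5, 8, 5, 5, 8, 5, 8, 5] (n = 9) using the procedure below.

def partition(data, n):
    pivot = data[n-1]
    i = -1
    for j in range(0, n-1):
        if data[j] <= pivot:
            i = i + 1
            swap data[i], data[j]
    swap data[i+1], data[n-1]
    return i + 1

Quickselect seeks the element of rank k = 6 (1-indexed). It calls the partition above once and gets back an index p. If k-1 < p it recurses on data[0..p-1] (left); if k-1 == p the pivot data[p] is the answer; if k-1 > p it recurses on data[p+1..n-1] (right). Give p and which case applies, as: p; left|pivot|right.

5; pivot

pivot = data[8] = 5; i = -1
j=0: data[0]=5 ≤ 5 → i=0, swap data[0],data[0] (no change) → [5, 5, 8, 5, 5, 8, 5, 8, 5]
j=1: data[1]=5 ≤ 5 → i=1, swap data[1],data[1] (no change) → [5, 5, 8, 5, 5, 8, 5, 8, 5]
j=2: data[2]=8 > 5 → no swap
j=3: data[3]=5 ≤ 5 → i=2, swap data[2],data[3] → [5, 5, 5, 8, 5, 8, 5, 8, 5]
j=4: data[4]=5 ≤ 5 → i=3, swap data[3],data[4] → [5, 5, 5, 5, 8, 8, 5, 8, 5]
j=5: data[5]=8 > 5 → no swap
j=6: data[6]=5 ≤ 5 → i=4, swap data[4],data[6] → [5, 5, 5, 5, 5, 8, 8, 8, 5]
j=7: data[7]=8 > 5 → no swap
final swap data[5],data[8] → [5, 5, 5, 5, 5, 5, 8, 8, 8]; return 5
p = 5; k-1 = 5 == 5 ⇒ pivot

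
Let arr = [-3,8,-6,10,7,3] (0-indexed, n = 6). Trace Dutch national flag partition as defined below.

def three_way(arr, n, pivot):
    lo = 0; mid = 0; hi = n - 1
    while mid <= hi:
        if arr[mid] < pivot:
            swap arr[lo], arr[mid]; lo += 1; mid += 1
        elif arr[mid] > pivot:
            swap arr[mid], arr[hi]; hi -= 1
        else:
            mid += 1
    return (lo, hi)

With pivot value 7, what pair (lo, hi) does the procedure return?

pivot = 7; lo=0, mid=0, hi=5
arr[mid]=-3<7: swap arr[0],arr[0]; lo=1,mid=1 → [-3,8,-6,10,7,3]
arr[mid]=8>7: swap arr[1],arr[5]; hi=4 → [-3,3,-6,10,7,8]
arr[mid]=3<7: swap arr[1],arr[1]; lo=2,mid=2 → [-3,3,-6,10,7,8]
arr[mid]=-6<7: swap arr[2],arr[2]; lo=3,mid=3 → [-3,3,-6,10,7,8]
arr[mid]=10>7: swap arr[3],arr[4]; hi=3 → [-3,3,-6,7,10,8]
arr[mid]=7=7: mid=4
end: lo=3, hi=3; arr = [-3,3,-6,7,10,8]

(3, 3)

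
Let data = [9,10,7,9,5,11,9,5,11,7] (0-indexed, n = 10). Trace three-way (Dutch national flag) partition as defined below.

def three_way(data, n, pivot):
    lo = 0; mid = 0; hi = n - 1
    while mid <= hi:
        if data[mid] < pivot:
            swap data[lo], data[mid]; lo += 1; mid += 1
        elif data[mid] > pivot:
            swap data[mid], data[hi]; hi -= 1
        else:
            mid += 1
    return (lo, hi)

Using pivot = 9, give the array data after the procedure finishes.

pivot = 9; lo=0, mid=0, hi=9
data[mid]=9=9: mid=1
data[mid]=10>9: swap data[1],data[9]; hi=8 → [9,7,7,9,5,11,9,5,11,10]
data[mid]=7<9: swap data[0],data[1]; lo=1,mid=2 → [7,9,7,9,5,11,9,5,11,10]
data[mid]=7<9: swap data[1],data[2]; lo=2,mid=3 → [7,7,9,9,5,11,9,5,11,10]
data[mid]=9=9: mid=4
data[mid]=5<9: swap data[2],data[4]; lo=3,mid=5 → [7,7,5,9,9,11,9,5,11,10]
data[mid]=11>9: swap data[5],data[8]; hi=7 → [7,7,5,9,9,11,9,5,11,10]
data[mid]=11>9: swap data[5],data[7]; hi=6 → [7,7,5,9,9,5,9,11,11,10]
data[mid]=5<9: swap data[3],data[5]; lo=4,mid=6 → [7,7,5,5,9,9,9,11,11,10]
data[mid]=9=9: mid=7
end: lo=4, hi=6; data = [7,7,5,5,9,9,9,11,11,10]

[7,7,5,5,9,9,9,11,11,10]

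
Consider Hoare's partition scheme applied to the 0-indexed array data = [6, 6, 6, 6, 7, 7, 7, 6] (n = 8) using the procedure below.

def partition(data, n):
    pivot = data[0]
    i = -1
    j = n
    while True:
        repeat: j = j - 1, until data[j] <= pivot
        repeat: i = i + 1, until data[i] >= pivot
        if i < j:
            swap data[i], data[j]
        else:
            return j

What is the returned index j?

2

pivot = data[0] = 6; i = -1, j = 8
j→7 (data[7]=6≤6), i→0 (data[0]=6≥6); i<j, swap → [6, 6, 6, 6, 7, 7, 7, 6]
j→3 (data[3]=6≤6), i→1 (data[1]=6≥6); i<j, swap → [6, 6, 6, 6, 7, 7, 7, 6]
j→2, i→2; i≥j, return j=2. data = [6, 6, 6, 6, 7, 7, 7, 6]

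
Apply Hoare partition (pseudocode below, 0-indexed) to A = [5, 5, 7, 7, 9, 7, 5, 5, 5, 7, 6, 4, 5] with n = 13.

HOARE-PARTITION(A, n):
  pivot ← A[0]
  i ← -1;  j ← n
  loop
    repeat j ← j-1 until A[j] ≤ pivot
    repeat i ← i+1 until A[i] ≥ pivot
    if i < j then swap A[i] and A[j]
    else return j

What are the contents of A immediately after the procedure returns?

[5, 4, 5, 5, 5, 7, 9, 7, 7, 7, 6, 5, 5]

pivot = A[0] = 5; i = -1, j = 13
j→12 (A[12]=5≤5), i→0 (A[0]=5≥5); i<j, swap → [5, 5, 7, 7, 9, 7, 5, 5, 5, 7, 6, 4, 5]
j→11 (A[11]=4≤5), i→1 (A[1]=5≥5); i<j, swap → [5, 4, 7, 7, 9, 7, 5, 5, 5, 7, 6, 5, 5]
j→8 (A[8]=5≤5), i→2 (A[2]=7≥5); i<j, swap → [5, 4, 5, 7, 9, 7, 5, 5, 7, 7, 6, 5, 5]
j→7 (A[7]=5≤5), i→3 (A[3]=7≥5); i<j, swap → [5, 4, 5, 5, 9, 7, 5, 7, 7, 7, 6, 5, 5]
j→6 (A[6]=5≤5), i→4 (A[4]=9≥5); i<j, swap → [5, 4, 5, 5, 5, 7, 9, 7, 7, 7, 6, 5, 5]
j→4, i→5; i≥j, return j=4. A = [5, 4, 5, 5, 5, 7, 9, 7, 7, 7, 6, 5, 5]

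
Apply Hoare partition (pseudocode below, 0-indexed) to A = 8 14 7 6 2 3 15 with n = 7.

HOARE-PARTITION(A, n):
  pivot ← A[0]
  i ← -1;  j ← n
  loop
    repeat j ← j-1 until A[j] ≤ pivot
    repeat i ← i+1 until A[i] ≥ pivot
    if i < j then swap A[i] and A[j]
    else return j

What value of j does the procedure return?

pivot = A[0] = 8; i = -1, j = 7
j→5 (A[5]=3≤8), i→0 (A[0]=8≥8); i<j, swap → 3 14 7 6 2 8 15
j→4 (A[4]=2≤8), i→1 (A[1]=14≥8); i<j, swap → 3 2 7 6 14 8 15
j→3, i→4; i≥j, return j=3. A = 3 2 7 6 14 8 15

3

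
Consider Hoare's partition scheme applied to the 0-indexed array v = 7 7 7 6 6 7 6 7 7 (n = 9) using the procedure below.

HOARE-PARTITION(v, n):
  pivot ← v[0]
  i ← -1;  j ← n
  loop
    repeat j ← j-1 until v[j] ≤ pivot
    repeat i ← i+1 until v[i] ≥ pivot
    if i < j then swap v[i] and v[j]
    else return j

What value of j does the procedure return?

pivot=7
j stops at 8 (7), i stops at 0 (7); swap ⇒ 7 7 7 6 6 7 6 7 7
j stops at 7 (7), i stops at 1 (7); swap ⇒ 7 7 7 6 6 7 6 7 7
j stops at 6 (6), i stops at 2 (7); swap ⇒ 7 7 6 6 6 7 7 7 7
j stops at 5, i stops at 5; i≥j ⇒ return 5. v=7 7 6 6 6 7 7 7 7

5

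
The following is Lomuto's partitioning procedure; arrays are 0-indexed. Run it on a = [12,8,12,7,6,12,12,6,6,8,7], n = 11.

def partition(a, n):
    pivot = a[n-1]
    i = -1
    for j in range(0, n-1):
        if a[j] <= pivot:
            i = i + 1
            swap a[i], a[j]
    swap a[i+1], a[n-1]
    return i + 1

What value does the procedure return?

4

pivot=7, i=-1
j=0: 12>7, skip
j=1: 8>7, skip
j=2: 12>7, skip
j=3: 7≤7, i=0, swap(0,3) ⇒ [7,8,12,12,6,12,12,6,6,8,7]
j=4: 6≤7, i=1, swap(1,4) ⇒ [7,6,12,12,8,12,12,6,6,8,7]
j=5: 12>7, skip
j=6: 12>7, skip
j=7: 6≤7, i=2, swap(2,7) ⇒ [7,6,6,12,8,12,12,12,6,8,7]
j=8: 6≤7, i=3, swap(3,8) ⇒ [7,6,6,6,8,12,12,12,12,8,7]
j=9: 8>7, skip
swap(4,10) ⇒ [7,6,6,6,7,12,12,12,12,8,8]; return 4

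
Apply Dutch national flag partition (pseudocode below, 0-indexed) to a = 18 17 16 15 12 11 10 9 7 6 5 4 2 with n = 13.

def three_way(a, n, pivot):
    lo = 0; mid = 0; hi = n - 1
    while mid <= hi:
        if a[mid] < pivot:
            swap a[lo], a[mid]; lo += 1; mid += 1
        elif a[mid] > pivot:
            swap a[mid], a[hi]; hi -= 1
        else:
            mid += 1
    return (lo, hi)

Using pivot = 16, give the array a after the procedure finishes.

2 4 15 12 11 10 9 7 6 5 16 17 18

lo=0 mid=0 hi=12
18>16: swap(0,12), hi=11 ⇒ 2 17 16 15 12 11 10 9 7 6 5 4 18
2<16: swap(0,0), lo=1 mid=1 ⇒ 2 17 16 15 12 11 10 9 7 6 5 4 18
17>16: swap(1,11), hi=10 ⇒ 2 4 16 15 12 11 10 9 7 6 5 17 18
4<16: swap(1,1), lo=2 mid=2 ⇒ 2 4 16 15 12 11 10 9 7 6 5 17 18
16=16: mid=3
15<16: swap(2,3), lo=3 mid=4 ⇒ 2 4 15 16 12 11 10 9 7 6 5 17 18
12<16: swap(3,4), lo=4 mid=5 ⇒ 2 4 15 12 16 11 10 9 7 6 5 17 18
11<16: swap(4,5), lo=5 mid=6 ⇒ 2 4 15 12 11 16 10 9 7 6 5 17 18
10<16: swap(5,6), lo=6 mid=7 ⇒ 2 4 15 12 11 10 16 9 7 6 5 17 18
9<16: swap(6,7), lo=7 mid=8 ⇒ 2 4 15 12 11 10 9 16 7 6 5 17 18
7<16: swap(7,8), lo=8 mid=9 ⇒ 2 4 15 12 11 10 9 7 16 6 5 17 18
6<16: swap(8,9), lo=9 mid=10 ⇒ 2 4 15 12 11 10 9 7 6 16 5 17 18
5<16: swap(9,10), lo=10 mid=11 ⇒ 2 4 15 12 11 10 9 7 6 5 16 17 18
done. lo=10 hi=10; a=2 4 15 12 11 10 9 7 6 5 16 17 18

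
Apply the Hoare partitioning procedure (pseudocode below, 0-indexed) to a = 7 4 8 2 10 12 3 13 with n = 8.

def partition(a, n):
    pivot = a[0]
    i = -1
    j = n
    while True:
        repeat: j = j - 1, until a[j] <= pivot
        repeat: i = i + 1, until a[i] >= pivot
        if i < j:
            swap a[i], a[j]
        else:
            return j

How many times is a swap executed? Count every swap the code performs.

pivot = a[0] = 7; i = -1, j = 8
j→6 (a[6]=3≤7), i→0 (a[0]=7≥7); i<j, swap → 3 4 8 2 10 12 7 13
j→3 (a[3]=2≤7), i→2 (a[2]=8≥7); i<j, swap → 3 4 2 8 10 12 7 13
j→2, i→3; i≥j, return j=2. a = 3 4 2 8 10 12 7 13

2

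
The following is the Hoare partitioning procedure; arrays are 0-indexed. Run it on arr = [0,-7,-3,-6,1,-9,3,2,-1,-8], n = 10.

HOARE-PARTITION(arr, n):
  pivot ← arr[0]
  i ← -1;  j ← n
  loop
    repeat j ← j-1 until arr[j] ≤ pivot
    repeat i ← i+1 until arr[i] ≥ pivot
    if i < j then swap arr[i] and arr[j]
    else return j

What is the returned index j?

pivot=0
j stops at 9 (-8), i stops at 0 (0); swap ⇒ [-8,-7,-3,-6,1,-9,3,2,-1,0]
j stops at 8 (-1), i stops at 4 (1); swap ⇒ [-8,-7,-3,-6,-1,-9,3,2,1,0]
j stops at 5, i stops at 6; i≥j ⇒ return 5. arr=[-8,-7,-3,-6,-1,-9,3,2,1,0]

5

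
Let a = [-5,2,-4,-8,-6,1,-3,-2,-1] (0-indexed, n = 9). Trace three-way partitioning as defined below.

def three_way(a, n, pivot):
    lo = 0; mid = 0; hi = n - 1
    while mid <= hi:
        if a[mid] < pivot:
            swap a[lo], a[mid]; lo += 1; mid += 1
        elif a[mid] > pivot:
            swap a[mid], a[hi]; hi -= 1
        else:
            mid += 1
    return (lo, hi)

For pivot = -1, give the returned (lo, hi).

(6, 6)

lo=0 mid=0 hi=8
-5<-1: swap(0,0), lo=1 mid=1 ⇒ [-5,2,-4,-8,-6,1,-3,-2,-1]
2>-1: swap(1,8), hi=7 ⇒ [-5,-1,-4,-8,-6,1,-3,-2,2]
-1=-1: mid=2
-4<-1: swap(1,2), lo=2 mid=3 ⇒ [-5,-4,-1,-8,-6,1,-3,-2,2]
-8<-1: swap(2,3), lo=3 mid=4 ⇒ [-5,-4,-8,-1,-6,1,-3,-2,2]
-6<-1: swap(3,4), lo=4 mid=5 ⇒ [-5,-4,-8,-6,-1,1,-3,-2,2]
1>-1: swap(5,7), hi=6 ⇒ [-5,-4,-8,-6,-1,-2,-3,1,2]
-2<-1: swap(4,5), lo=5 mid=6 ⇒ [-5,-4,-8,-6,-2,-1,-3,1,2]
-3<-1: swap(5,6), lo=6 mid=7 ⇒ [-5,-4,-8,-6,-2,-3,-1,1,2]
done. lo=6 hi=6; a=[-5,-4,-8,-6,-2,-3,-1,1,2]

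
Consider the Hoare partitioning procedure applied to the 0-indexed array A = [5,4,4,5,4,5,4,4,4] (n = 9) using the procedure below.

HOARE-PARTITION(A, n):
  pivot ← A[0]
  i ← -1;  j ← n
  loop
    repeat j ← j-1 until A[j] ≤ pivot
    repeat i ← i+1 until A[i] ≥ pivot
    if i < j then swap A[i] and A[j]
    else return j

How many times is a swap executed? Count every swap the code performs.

3

pivot = A[0] = 5; i = -1, j = 9
j→8 (A[8]=4≤5), i→0 (A[0]=5≥5); i<j, swap → [4,4,4,5,4,5,4,4,5]
j→7 (A[7]=4≤5), i→3 (A[3]=5≥5); i<j, swap → [4,4,4,4,4,5,4,5,5]
j→6 (A[6]=4≤5), i→5 (A[5]=5≥5); i<j, swap → [4,4,4,4,4,4,5,5,5]
j→5, i→6; i≥j, return j=5. A = [4,4,4,4,4,4,5,5,5]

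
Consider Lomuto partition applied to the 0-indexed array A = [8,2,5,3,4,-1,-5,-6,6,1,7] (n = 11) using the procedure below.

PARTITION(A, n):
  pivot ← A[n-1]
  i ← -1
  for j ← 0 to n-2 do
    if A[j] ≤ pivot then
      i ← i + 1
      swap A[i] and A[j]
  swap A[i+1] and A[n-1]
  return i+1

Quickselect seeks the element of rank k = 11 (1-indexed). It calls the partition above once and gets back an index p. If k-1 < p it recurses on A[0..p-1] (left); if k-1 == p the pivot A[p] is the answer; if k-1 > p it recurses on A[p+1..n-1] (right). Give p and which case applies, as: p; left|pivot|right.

9; right

pivot=7, i=-1
j=0: 8>7, skip
j=1: 2≤7, i=0, swap(0,1) ⇒ [2,8,5,3,4,-1,-5,-6,6,1,7]
j=2: 5≤7, i=1, swap(1,2) ⇒ [2,5,8,3,4,-1,-5,-6,6,1,7]
j=3: 3≤7, i=2, swap(2,3) ⇒ [2,5,3,8,4,-1,-5,-6,6,1,7]
j=4: 4≤7, i=3, swap(3,4) ⇒ [2,5,3,4,8,-1,-5,-6,6,1,7]
j=5: -1≤7, i=4, swap(4,5) ⇒ [2,5,3,4,-1,8,-5,-6,6,1,7]
j=6: -5≤7, i=5, swap(5,6) ⇒ [2,5,3,4,-1,-5,8,-6,6,1,7]
j=7: -6≤7, i=6, swap(6,7) ⇒ [2,5,3,4,-1,-5,-6,8,6,1,7]
j=8: 6≤7, i=7, swap(7,8) ⇒ [2,5,3,4,-1,-5,-6,6,8,1,7]
j=9: 1≤7, i=8, swap(8,9) ⇒ [2,5,3,4,-1,-5,-6,6,1,8,7]
swap(9,10) ⇒ [2,5,3,4,-1,-5,-6,6,1,7,8]; return 9
p = 9; k-1 = 10 > 9 ⇒ right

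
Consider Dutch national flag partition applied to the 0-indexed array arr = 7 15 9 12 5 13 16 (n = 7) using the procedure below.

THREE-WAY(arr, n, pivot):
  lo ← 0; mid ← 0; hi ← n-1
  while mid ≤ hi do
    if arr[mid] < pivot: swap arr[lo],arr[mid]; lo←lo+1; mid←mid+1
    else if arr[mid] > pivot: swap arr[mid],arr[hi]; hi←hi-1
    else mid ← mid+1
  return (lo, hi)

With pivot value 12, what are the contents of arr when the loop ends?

lo=0 mid=0 hi=6
7<12: swap(0,0), lo=1 mid=1 ⇒ 7 15 9 12 5 13 16
15>12: swap(1,6), hi=5 ⇒ 7 16 9 12 5 13 15
16>12: swap(1,5), hi=4 ⇒ 7 13 9 12 5 16 15
13>12: swap(1,4), hi=3 ⇒ 7 5 9 12 13 16 15
5<12: swap(1,1), lo=2 mid=2 ⇒ 7 5 9 12 13 16 15
9<12: swap(2,2), lo=3 mid=3 ⇒ 7 5 9 12 13 16 15
12=12: mid=4
done. lo=3 hi=3; arr=7 5 9 12 13 16 15

7 5 9 12 13 16 15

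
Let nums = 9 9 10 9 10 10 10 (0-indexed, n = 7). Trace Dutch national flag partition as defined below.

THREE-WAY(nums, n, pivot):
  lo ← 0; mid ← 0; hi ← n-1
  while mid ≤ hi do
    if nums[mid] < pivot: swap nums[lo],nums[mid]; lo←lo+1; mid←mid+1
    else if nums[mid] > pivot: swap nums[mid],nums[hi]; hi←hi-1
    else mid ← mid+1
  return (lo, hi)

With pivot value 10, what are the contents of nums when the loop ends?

9 9 9 10 10 10 10

lo=0 mid=0 hi=6
9<10: swap(0,0), lo=1 mid=1 ⇒ 9 9 10 9 10 10 10
9<10: swap(1,1), lo=2 mid=2 ⇒ 9 9 10 9 10 10 10
10=10: mid=3
9<10: swap(2,3), lo=3 mid=4 ⇒ 9 9 9 10 10 10 10
10=10: mid=5
10=10: mid=6
10=10: mid=7
done. lo=3 hi=6; nums=9 9 9 10 10 10 10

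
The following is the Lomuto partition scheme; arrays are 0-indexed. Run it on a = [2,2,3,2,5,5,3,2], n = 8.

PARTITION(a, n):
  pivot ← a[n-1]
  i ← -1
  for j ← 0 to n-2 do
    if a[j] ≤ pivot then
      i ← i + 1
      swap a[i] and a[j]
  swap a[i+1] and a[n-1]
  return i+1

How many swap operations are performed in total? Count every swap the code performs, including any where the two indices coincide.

4

pivot=2, i=-1
j=0: 2≤2, i=0, swap(0,0) ⇒ [2,2,3,2,5,5,3,2]
j=1: 2≤2, i=1, swap(1,1) ⇒ [2,2,3,2,5,5,3,2]
j=2: 3>2, skip
j=3: 2≤2, i=2, swap(2,3) ⇒ [2,2,2,3,5,5,3,2]
j=4: 5>2, skip
j=5: 5>2, skip
j=6: 3>2, skip
swap(3,7) ⇒ [2,2,2,2,5,5,3,3]; return 3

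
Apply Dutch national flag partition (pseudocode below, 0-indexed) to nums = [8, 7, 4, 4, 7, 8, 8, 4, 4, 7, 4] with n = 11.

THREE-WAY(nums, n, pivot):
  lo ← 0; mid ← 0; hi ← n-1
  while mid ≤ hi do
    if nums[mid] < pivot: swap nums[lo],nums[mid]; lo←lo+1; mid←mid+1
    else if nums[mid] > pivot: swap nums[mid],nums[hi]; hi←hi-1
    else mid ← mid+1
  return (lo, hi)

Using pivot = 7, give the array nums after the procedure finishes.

[4, 4, 4, 4, 4, 7, 7, 7, 8, 8, 8]

lo=0 mid=0 hi=10
8>7: swap(0,10), hi=9 ⇒ [4, 7, 4, 4, 7, 8, 8, 4, 4, 7, 8]
4<7: swap(0,0), lo=1 mid=1 ⇒ [4, 7, 4, 4, 7, 8, 8, 4, 4, 7, 8]
7=7: mid=2
4<7: swap(1,2), lo=2 mid=3 ⇒ [4, 4, 7, 4, 7, 8, 8, 4, 4, 7, 8]
4<7: swap(2,3), lo=3 mid=4 ⇒ [4, 4, 4, 7, 7, 8, 8, 4, 4, 7, 8]
7=7: mid=5
8>7: swap(5,9), hi=8 ⇒ [4, 4, 4, 7, 7, 7, 8, 4, 4, 8, 8]
7=7: mid=6
8>7: swap(6,8), hi=7 ⇒ [4, 4, 4, 7, 7, 7, 4, 4, 8, 8, 8]
4<7: swap(3,6), lo=4 mid=7 ⇒ [4, 4, 4, 4, 7, 7, 7, 4, 8, 8, 8]
4<7: swap(4,7), lo=5 mid=8 ⇒ [4, 4, 4, 4, 4, 7, 7, 7, 8, 8, 8]
done. lo=5 hi=7; nums=[4, 4, 4, 4, 4, 7, 7, 7, 8, 8, 8]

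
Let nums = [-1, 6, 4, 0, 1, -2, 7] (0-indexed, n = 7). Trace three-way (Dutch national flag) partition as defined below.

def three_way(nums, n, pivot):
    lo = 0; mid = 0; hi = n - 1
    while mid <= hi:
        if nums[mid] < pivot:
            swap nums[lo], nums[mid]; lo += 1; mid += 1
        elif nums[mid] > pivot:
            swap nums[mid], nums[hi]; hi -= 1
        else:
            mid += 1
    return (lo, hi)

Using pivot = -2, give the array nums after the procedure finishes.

pivot = -2; lo=0, mid=0, hi=6
nums[mid]=-1>-2: swap nums[0],nums[6]; hi=5 → [7, 6, 4, 0, 1, -2, -1]
nums[mid]=7>-2: swap nums[0],nums[5]; hi=4 → [-2, 6, 4, 0, 1, 7, -1]
nums[mid]=-2=-2: mid=1
nums[mid]=6>-2: swap nums[1],nums[4]; hi=3 → [-2, 1, 4, 0, 6, 7, -1]
nums[mid]=1>-2: swap nums[1],nums[3]; hi=2 → [-2, 0, 4, 1, 6, 7, -1]
nums[mid]=0>-2: swap nums[1],nums[2]; hi=1 → [-2, 4, 0, 1, 6, 7, -1]
nums[mid]=4>-2: swap nums[1],nums[1]; hi=0 → [-2, 4, 0, 1, 6, 7, -1]
end: lo=0, hi=0; nums = [-2, 4, 0, 1, 6, 7, -1]

[-2, 4, 0, 1, 6, 7, -1]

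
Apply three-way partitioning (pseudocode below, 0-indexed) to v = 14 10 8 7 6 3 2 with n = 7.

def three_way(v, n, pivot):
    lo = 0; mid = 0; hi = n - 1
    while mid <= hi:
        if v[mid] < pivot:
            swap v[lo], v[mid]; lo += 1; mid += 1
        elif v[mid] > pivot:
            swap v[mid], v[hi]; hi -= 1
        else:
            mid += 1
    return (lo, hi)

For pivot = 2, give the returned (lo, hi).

pivot = 2; lo=0, mid=0, hi=6
v[mid]=14>2: swap v[0],v[6]; hi=5 → 2 10 8 7 6 3 14
v[mid]=2=2: mid=1
v[mid]=10>2: swap v[1],v[5]; hi=4 → 2 3 8 7 6 10 14
v[mid]=3>2: swap v[1],v[4]; hi=3 → 2 6 8 7 3 10 14
v[mid]=6>2: swap v[1],v[3]; hi=2 → 2 7 8 6 3 10 14
v[mid]=7>2: swap v[1],v[2]; hi=1 → 2 8 7 6 3 10 14
v[mid]=8>2: swap v[1],v[1]; hi=0 → 2 8 7 6 3 10 14
end: lo=0, hi=0; v = 2 8 7 6 3 10 14

(0, 0)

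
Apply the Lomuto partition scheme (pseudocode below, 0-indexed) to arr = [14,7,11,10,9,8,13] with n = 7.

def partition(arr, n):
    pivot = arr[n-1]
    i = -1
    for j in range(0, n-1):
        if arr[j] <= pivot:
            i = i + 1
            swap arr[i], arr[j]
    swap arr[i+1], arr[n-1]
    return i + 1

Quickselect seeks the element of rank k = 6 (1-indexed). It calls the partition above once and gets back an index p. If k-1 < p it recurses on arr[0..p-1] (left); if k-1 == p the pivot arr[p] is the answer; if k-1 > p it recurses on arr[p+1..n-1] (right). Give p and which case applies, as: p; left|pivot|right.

pivot=13, i=-1
j=0: 14>13, skip
j=1: 7≤13, i=0, swap(0,1) ⇒ [7,14,11,10,9,8,13]
j=2: 11≤13, i=1, swap(1,2) ⇒ [7,11,14,10,9,8,13]
j=3: 10≤13, i=2, swap(2,3) ⇒ [7,11,10,14,9,8,13]
j=4: 9≤13, i=3, swap(3,4) ⇒ [7,11,10,9,14,8,13]
j=5: 8≤13, i=4, swap(4,5) ⇒ [7,11,10,9,8,14,13]
swap(5,6) ⇒ [7,11,10,9,8,13,14]; return 5
p = 5; k-1 = 5 == 5 ⇒ pivot

5; pivot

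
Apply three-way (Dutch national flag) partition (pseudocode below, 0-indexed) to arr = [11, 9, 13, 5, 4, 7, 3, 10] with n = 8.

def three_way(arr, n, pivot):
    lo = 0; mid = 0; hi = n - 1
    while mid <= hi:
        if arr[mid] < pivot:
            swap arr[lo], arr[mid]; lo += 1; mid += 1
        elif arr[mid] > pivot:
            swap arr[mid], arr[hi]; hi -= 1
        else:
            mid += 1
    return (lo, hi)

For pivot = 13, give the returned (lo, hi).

(7, 7)

lo=0 mid=0 hi=7
11<13: swap(0,0), lo=1 mid=1 ⇒ [11, 9, 13, 5, 4, 7, 3, 10]
9<13: swap(1,1), lo=2 mid=2 ⇒ [11, 9, 13, 5, 4, 7, 3, 10]
13=13: mid=3
5<13: swap(2,3), lo=3 mid=4 ⇒ [11, 9, 5, 13, 4, 7, 3, 10]
4<13: swap(3,4), lo=4 mid=5 ⇒ [11, 9, 5, 4, 13, 7, 3, 10]
7<13: swap(4,5), lo=5 mid=6 ⇒ [11, 9, 5, 4, 7, 13, 3, 10]
3<13: swap(5,6), lo=6 mid=7 ⇒ [11, 9, 5, 4, 7, 3, 13, 10]
10<13: swap(6,7), lo=7 mid=8 ⇒ [11, 9, 5, 4, 7, 3, 10, 13]
done. lo=7 hi=7; arr=[11, 9, 5, 4, 7, 3, 10, 13]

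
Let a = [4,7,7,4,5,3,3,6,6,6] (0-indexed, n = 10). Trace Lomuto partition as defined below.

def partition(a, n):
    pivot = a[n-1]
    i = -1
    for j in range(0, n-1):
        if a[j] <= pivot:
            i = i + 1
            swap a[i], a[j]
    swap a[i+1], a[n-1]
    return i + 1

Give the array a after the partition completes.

pivot=6, i=-1
j=0: 4≤6, i=0, swap(0,0) ⇒ [4,7,7,4,5,3,3,6,6,6]
j=1: 7>6, skip
j=2: 7>6, skip
j=3: 4≤6, i=1, swap(1,3) ⇒ [4,4,7,7,5,3,3,6,6,6]
j=4: 5≤6, i=2, swap(2,4) ⇒ [4,4,5,7,7,3,3,6,6,6]
j=5: 3≤6, i=3, swap(3,5) ⇒ [4,4,5,3,7,7,3,6,6,6]
j=6: 3≤6, i=4, swap(4,6) ⇒ [4,4,5,3,3,7,7,6,6,6]
j=7: 6≤6, i=5, swap(5,7) ⇒ [4,4,5,3,3,6,7,7,6,6]
j=8: 6≤6, i=6, swap(6,8) ⇒ [4,4,5,3,3,6,6,7,7,6]
swap(7,9) ⇒ [4,4,5,3,3,6,6,6,7,7]; return 7

[4,4,5,3,3,6,6,6,7,7]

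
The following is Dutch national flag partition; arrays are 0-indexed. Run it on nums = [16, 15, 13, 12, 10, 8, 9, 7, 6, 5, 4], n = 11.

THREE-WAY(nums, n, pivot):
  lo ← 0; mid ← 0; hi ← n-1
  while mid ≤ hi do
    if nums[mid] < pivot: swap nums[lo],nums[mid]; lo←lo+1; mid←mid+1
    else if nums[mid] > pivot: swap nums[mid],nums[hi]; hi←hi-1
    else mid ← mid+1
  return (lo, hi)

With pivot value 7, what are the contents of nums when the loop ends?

lo=0 mid=0 hi=10
16>7: swap(0,10), hi=9 ⇒ [4, 15, 13, 12, 10, 8, 9, 7, 6, 5, 16]
4<7: swap(0,0), lo=1 mid=1 ⇒ [4, 15, 13, 12, 10, 8, 9, 7, 6, 5, 16]
15>7: swap(1,9), hi=8 ⇒ [4, 5, 13, 12, 10, 8, 9, 7, 6, 15, 16]
5<7: swap(1,1), lo=2 mid=2 ⇒ [4, 5, 13, 12, 10, 8, 9, 7, 6, 15, 16]
13>7: swap(2,8), hi=7 ⇒ [4, 5, 6, 12, 10, 8, 9, 7, 13, 15, 16]
6<7: swap(2,2), lo=3 mid=3 ⇒ [4, 5, 6, 12, 10, 8, 9, 7, 13, 15, 16]
12>7: swap(3,7), hi=6 ⇒ [4, 5, 6, 7, 10, 8, 9, 12, 13, 15, 16]
7=7: mid=4
10>7: swap(4,6), hi=5 ⇒ [4, 5, 6, 7, 9, 8, 10, 12, 13, 15, 16]
9>7: swap(4,5), hi=4 ⇒ [4, 5, 6, 7, 8, 9, 10, 12, 13, 15, 16]
8>7: swap(4,4), hi=3 ⇒ [4, 5, 6, 7, 8, 9, 10, 12, 13, 15, 16]
done. lo=3 hi=3; nums=[4, 5, 6, 7, 8, 9, 10, 12, 13, 15, 16]

[4, 5, 6, 7, 8, 9, 10, 12, 13, 15, 16]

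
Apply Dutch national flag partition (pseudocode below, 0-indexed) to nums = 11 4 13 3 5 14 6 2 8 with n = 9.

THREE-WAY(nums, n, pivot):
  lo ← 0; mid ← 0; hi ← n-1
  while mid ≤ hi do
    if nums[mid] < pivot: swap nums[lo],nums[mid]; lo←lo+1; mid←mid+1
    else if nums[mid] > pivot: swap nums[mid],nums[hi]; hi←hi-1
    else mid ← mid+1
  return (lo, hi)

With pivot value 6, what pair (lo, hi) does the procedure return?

(4, 4)

pivot = 6; lo=0, mid=0, hi=8
nums[mid]=11>6: swap nums[0],nums[8]; hi=7 → 8 4 13 3 5 14 6 2 11
nums[mid]=8>6: swap nums[0],nums[7]; hi=6 → 2 4 13 3 5 14 6 8 11
nums[mid]=2<6: swap nums[0],nums[0]; lo=1,mid=1 → 2 4 13 3 5 14 6 8 11
nums[mid]=4<6: swap nums[1],nums[1]; lo=2,mid=2 → 2 4 13 3 5 14 6 8 11
nums[mid]=13>6: swap nums[2],nums[6]; hi=5 → 2 4 6 3 5 14 13 8 11
nums[mid]=6=6: mid=3
nums[mid]=3<6: swap nums[2],nums[3]; lo=3,mid=4 → 2 4 3 6 5 14 13 8 11
nums[mid]=5<6: swap nums[3],nums[4]; lo=4,mid=5 → 2 4 3 5 6 14 13 8 11
nums[mid]=14>6: swap nums[5],nums[5]; hi=4 → 2 4 3 5 6 14 13 8 11
end: lo=4, hi=4; nums = 2 4 3 5 6 14 13 8 11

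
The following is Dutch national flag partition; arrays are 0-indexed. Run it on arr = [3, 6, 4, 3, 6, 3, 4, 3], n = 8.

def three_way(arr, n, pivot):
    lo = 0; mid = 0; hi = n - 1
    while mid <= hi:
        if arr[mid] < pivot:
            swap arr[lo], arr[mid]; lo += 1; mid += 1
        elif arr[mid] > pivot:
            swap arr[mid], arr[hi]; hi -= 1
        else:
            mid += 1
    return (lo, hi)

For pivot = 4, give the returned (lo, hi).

(4, 5)

lo=0 mid=0 hi=7
3<4: swap(0,0), lo=1 mid=1 ⇒ [3, 6, 4, 3, 6, 3, 4, 3]
6>4: swap(1,7), hi=6 ⇒ [3, 3, 4, 3, 6, 3, 4, 6]
3<4: swap(1,1), lo=2 mid=2 ⇒ [3, 3, 4, 3, 6, 3, 4, 6]
4=4: mid=3
3<4: swap(2,3), lo=3 mid=4 ⇒ [3, 3, 3, 4, 6, 3, 4, 6]
6>4: swap(4,6), hi=5 ⇒ [3, 3, 3, 4, 4, 3, 6, 6]
4=4: mid=5
3<4: swap(3,5), lo=4 mid=6 ⇒ [3, 3, 3, 3, 4, 4, 6, 6]
done. lo=4 hi=5; arr=[3, 3, 3, 3, 4, 4, 6, 6]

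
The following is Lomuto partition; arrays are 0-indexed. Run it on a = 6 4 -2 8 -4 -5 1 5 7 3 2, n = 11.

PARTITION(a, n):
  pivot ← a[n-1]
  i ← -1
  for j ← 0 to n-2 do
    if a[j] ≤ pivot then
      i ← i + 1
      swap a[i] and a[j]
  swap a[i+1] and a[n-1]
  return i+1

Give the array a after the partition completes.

pivot = a[10] = 2; i = -1
j=0: a[0]=6 > 2 → no swap
j=1: a[1]=4 > 2 → no swap
j=2: a[2]=-2 ≤ 2 → i=0, swap a[0],a[2] → -2 4 6 8 -4 -5 1 5 7 3 2
j=3: a[3]=8 > 2 → no swap
j=4: a[4]=-4 ≤ 2 → i=1, swap a[1],a[4] → -2 -4 6 8 4 -5 1 5 7 3 2
j=5: a[5]=-5 ≤ 2 → i=2, swap a[2],a[5] → -2 -4 -5 8 4 6 1 5 7 3 2
j=6: a[6]=1 ≤ 2 → i=3, swap a[3],a[6] → -2 -4 -5 1 4 6 8 5 7 3 2
j=7: a[7]=5 > 2 → no swap
j=8: a[8]=7 > 2 → no swap
j=9: a[9]=3 > 2 → no swap
final swap a[4],a[10] → -2 -4 -5 1 2 6 8 5 7 3 4; return 4

-2 -4 -5 1 2 6 8 5 7 3 4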